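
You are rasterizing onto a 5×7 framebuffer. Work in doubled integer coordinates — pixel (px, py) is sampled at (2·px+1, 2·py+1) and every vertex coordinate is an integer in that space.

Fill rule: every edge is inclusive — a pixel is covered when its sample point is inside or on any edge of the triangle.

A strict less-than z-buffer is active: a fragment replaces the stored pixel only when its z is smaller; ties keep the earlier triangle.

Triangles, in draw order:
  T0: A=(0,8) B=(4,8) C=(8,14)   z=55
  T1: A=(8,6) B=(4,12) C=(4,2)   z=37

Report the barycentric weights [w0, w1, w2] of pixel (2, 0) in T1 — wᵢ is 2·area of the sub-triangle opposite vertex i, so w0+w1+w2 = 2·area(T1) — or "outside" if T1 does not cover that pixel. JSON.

T0:
  2·area = 24
  edge (0, 8)→(4, 8): d=(4,0) inclusive
  edge (4, 8)→(8, 14): d=(4,6) inclusive
  edge (8, 14)→(0, 8): d=(-8,-6) inclusive
    (1,4)@(3, 9): e=[4,10,10] → #
    (2,4)@(5, 9): e=[4,-2,22] → ·
    (1,5)@(3, 11): e=[12,18,-6] → ·
    (2,5)@(5, 11): e=[12,6,6] → #
    (3,5)@(7, 11): e=[12,-6,18] → ·
    (2,6)@(5, 13): e=[20,14,-10] → ·
    (3,6)@(7, 13): e=[20,2,2] → #
    (4,6)@(9, 13): e=[20,-10,14] → ·
  covered (3 px):
    · · · · ·
    · · · · ·
    · · · · ·
    · · · · ·
    · # · · ·
    · · # · ·
    · · · # ·
T1:
  2·area = 40
  edge (8, 6)→(4, 12): d=(-4,6) inclusive
  edge (4, 12)→(4, 2): d=(0,-10) inclusive
  edge (4, 2)→(8, 6): d=(4,4) inclusive
    (1,0)@(3, 1): e=[50,-10,0] → ·  [on edge]
    (2,1)@(5, 3): e=[30,10,0] → #  [on edge]
    (3,1)@(7, 3): e=[18,30,-8] → ·
    (2,2)@(5, 5): e=[22,10,8] → #
    (3,2)@(7, 5): e=[10,30,0] → #  [on edge]
    (4,2)@(9, 5): e=[-2,50,-8] → ·
    (2,3)@(5, 7): e=[14,10,16] → #
    (4,3)@(9, 7): e=[-10,50,0] → ·  [on edge]
    (2,4)@(5, 9): e=[6,10,24] → #
    (3,4)@(7, 9): e=[-6,30,16] → ·
    (2,5)@(5, 11): e=[-2,10,32] → ·
  covered (6 px):
    · · · · ·
    · · # · ·
    · · # # ·
    · · # # ·
    · · # · ·
    · · · · ·
    · · · · ·

Final: "outside"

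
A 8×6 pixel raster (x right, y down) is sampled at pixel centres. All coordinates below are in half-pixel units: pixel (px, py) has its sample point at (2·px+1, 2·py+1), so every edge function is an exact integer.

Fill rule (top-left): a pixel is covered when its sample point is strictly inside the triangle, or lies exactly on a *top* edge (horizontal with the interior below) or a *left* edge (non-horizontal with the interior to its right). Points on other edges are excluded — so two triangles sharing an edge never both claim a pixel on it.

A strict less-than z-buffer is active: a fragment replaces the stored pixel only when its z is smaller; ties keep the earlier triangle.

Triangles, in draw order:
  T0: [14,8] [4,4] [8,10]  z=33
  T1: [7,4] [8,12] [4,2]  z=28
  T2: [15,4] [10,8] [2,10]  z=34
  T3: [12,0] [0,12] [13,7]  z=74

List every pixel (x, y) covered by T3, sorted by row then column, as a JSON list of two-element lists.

T0:
  2·area = 44  (B↔C swapped to make it positive)
  edge (14, 8)→(8, 10): d=(-6,2) right/bottom  bias=-1
  edge (8, 10)→(4, 4): d=(-4,-6) top-left  bias=+0
  edge (4, 4)→(14, 8): d=(10,4) right/bottom  bias=-1
    (2,2)@(5, 5): e=[36,2,6] → █
    (3,2)@(7, 5): e=[32,14,-2] → ·
    (2,3)@(5, 7): e=[24,-6,26] → ·
    (3,3)@(7, 7): e=[20,6,18] → █
    (4,3)@(9, 7): e=[16,18,10] → █
    (5,3)@(11, 7): e=[12,30,2] → █
    (6,3)@(13, 7): e=[8,42,-6] → ·
    (3,4)@(7, 9): e=[8,-2,38] → ·
    (4,4)@(9, 9): e=[4,10,30] → █
    (5,4)@(11, 9): e=[0,22,22] → ·  [on edge]
    (2,5)@(5, 11): e=[0,-22,66] → ·  [on edge]
    (4,5)@(9, 11): e=[-8,2,50] → ·
  covered (5 px):
    · · · · · · · ·
    · · · · · · · ·
    · · █ · · · · ·
    · · · █ █ █ · ·
    · · · · █ · · ·
    · · · · · · · ·
T1:
  2·area = 22
  edge (7, 4)→(8, 12): d=(1,8) right/bottom  bias=-1
  edge (8, 12)→(4, 2): d=(-4,-10) top-left  bias=+0
  edge (4, 2)→(7, 4): d=(3,2) right/bottom  bias=-1
    (2,1)@(5, 3): e=[15,6,1] → █
    (3,1)@(7, 3): e=[-1,26,-3] → ·
    (2,2)@(5, 5): e=[17,-2,7] → ·
    (3,2)@(7, 5): e=[1,18,3] → █
    (4,2)@(9, 5): e=[-15,38,-1] → ·
    (3,3)@(7, 7): e=[3,10,9] → █
    (4,3)@(9, 7): e=[-13,30,5] → ·
    (3,4)@(7, 9): e=[5,2,15] → █
    (4,4)@(9, 9): e=[-11,22,11] → ·
    (3,5)@(7, 11): e=[7,-6,21] → ·
  covered (4 px):
    · · · · · · · ·
    · · █ · · · · ·
    · · · █ · · · ·
    · · · █ · · · ·
    · · · █ · · · ·
    · · · · · · · ·
T2:
  2·area = 22
  edge (15, 4)→(10, 8): d=(-5,4) right/bottom  bias=-1
  edge (10, 8)→(2, 10): d=(-8,2) right/bottom  bias=-1
  edge (2, 10)→(15, 4): d=(13,-6) top-left  bias=+0
    (6,2)@(13, 5): e=[3,18,1] → █
    (7,2)@(15, 5): e=[-5,14,13] → ·
    (4,3)@(9, 7): e=[9,10,3] → █
    (5,3)@(11, 7): e=[1,6,15] → █
    (6,3)@(13, 7): e=[-7,2,27] → ·
    (2,4)@(5, 9): e=[15,2,5] → █
    (3,4)@(7, 9): e=[7,-2,17] → ·
    (4,4)@(9, 9): e=[-1,-6,29] → ·
    (5,4)@(11, 9): e=[-9,-10,41] → ·
    (2,5)@(5, 11): e=[5,-14,31] → ·
  covered (4 px):
    · · · · · · · ·
    · · · · · · · ·
    · · · · · · █ ·
    · · · · █ █ · ·
    · · █ · · · · ·
    · · · · · · · ·
T3:
  2·area = 96  (B↔C swapped to make it positive)
  edge (12, 0)→(13, 7): d=(1,7) right/bottom  bias=-1
  edge (13, 7)→(0, 12): d=(-13,5) right/bottom  bias=-1
  edge (0, 12)→(12, 0): d=(12,-12) top-left  bias=+0
    (5,0)@(11, 1): e=[8,88,0] → █  [on edge]
    (6,0)@(13, 1): e=[-6,78,24] → ·
    (4,1)@(9, 3): e=[24,72,0] → █  [on edge]
    (6,1)@(13, 3): e=[-4,52,48] → ·
    (3,2)@(7, 5): e=[40,56,0] → █  [on edge]
    (6,2)@(13, 5): e=[-2,26,72] → ·
    (2,3)@(5, 7): e=[56,40,0] → █  [on edge]
    (6,3)@(13, 7): e=[0,0,96] → ·  [on edge]
    (1,4)@(3, 9): e=[72,24,0] → █  [on edge]
    (4,4)@(9, 9): e=[30,-6,72] → ·
    (5,4)@(11, 9): e=[16,-16,96] → ·
    (0,5)@(1, 11): e=[88,8,0] → █  [on edge]
  covered (14 px):
    · · · · · █ · ·
    · · · · █ █ · ·
    · · · █ █ █ · ·
    · · █ █ █ █ · ·
    · █ █ █ · · · ·
    █ · · · · · · ·

Result: [[5,0],[4,1],[5,1],[3,2],[4,2],[5,2],[2,3],[3,3],[4,3],[5,3],[1,4],[2,4],[3,4],[0,5]]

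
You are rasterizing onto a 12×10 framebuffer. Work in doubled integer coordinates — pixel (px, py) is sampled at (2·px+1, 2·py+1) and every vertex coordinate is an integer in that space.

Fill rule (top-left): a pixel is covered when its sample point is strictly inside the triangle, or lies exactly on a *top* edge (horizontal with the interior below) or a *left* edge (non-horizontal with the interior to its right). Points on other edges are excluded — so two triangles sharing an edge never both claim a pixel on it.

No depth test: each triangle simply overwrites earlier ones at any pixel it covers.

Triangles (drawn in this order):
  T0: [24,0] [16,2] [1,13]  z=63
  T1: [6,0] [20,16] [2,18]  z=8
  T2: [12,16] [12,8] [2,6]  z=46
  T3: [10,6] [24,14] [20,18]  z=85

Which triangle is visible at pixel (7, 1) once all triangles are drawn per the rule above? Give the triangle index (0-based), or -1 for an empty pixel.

T0:
  2·area = 58  (B↔C swapped to make it positive)
  edge (24, 0)→(1, 13): d=(-23,13) right/bottom  bias=-1
  edge (1, 13)→(16, 2): d=(15,-11) top-left  bias=+0
  edge (16, 2)→(24, 0): d=(8,-2) top-left  bias=+0
    (10,0)@(21, 1): e=[16,40,2] → #
    (11,0)@(23, 1): e=[-10,62,6] → ·
    (7,1)@(15, 3): e=[48,4,6] → #
    (8,1)@(17, 3): e=[22,26,10] → #
    (9,1)@(19, 3): e=[-4,48,14] → ·
    (10,1)@(21, 3): e=[-30,70,18] → ·
    (6,2)@(13, 5): e=[28,12,18] → #
    (8,2)@(17, 5): e=[-24,56,26] → ·
    (5,3)@(11, 7): e=[8,20,30] → #
    (6,3)@(13, 7): e=[-18,42,34] → ·
    (7,3)@(15, 7): e=[-44,64,38] → ·
    (3,4)@(7, 9): e=[14,6,38] → #
    (0,6)@(1, 13): e=[0,0,58] → ·  [on edge]
  covered (7 px):
    · · · · · · · · · · # ·
    · · · · · · · # # · · ·
    · · · · · · # # · · · ·
    · · · · · # · · · · · ·
    · · · # · · · · · · · ·
    · · · · · · · · · · · ·
    · · · · · · · · · · · ·
    · · · · · · · · · · · ·
    · · · · · · · · · · · ·
    · · · · · · · · · · · ·
T1:
  2·area = 316
  edge (6, 0)→(20, 16): d=(14,16) right/bottom  bias=-1
  edge (20, 16)→(2, 18): d=(-18,2) right/bottom  bias=-1
  edge (2, 18)→(6, 0): d=(4,-18) top-left  bias=+0
    (3,1)@(7, 3): e=[26,260,30] → #
    (4,1)@(9, 3): e=[-6,256,66] → ·
    (2,2)@(5, 5): e=[86,228,2] → #
    (4,2)@(9, 5): e=[22,220,74] → #
    (5,2)@(11, 5): e=[-10,216,110] → ·
    (2,3)@(5, 7): e=[114,192,10] → #
    (5,3)@(11, 7): e=[18,180,118] → #
    (6,3)@(13, 7): e=[-14,176,154] → ·
    (2,4)@(5, 9): e=[142,156,18] → #
    (6,4)@(13, 9): e=[14,140,162] → #
    (7,4)@(15, 9): e=[-18,136,198] → ·
    (2,5)@(5, 11): e=[170,120,26] → #
    (5,8)@(11, 17): e=[158,0,158] → ·  [on edge]
  covered (39 px):
    · · · · · · · · · · · ·
    · · · # · · · · · · · ·
    · · # # # · · · · · · ·
    · · # # # # · · · · · ·
    · · # # # # # · · · · ·
    · · # # # # # # · · · ·
    · · # # # # # # # · · ·
    · # # # # # # # # # · ·
    · # # # # · · · · · · ·
    · · · · · · · · · · · ·
T2:
  2·area = 80  (B↔C swapped to make it positive)
  edge (12, 16)→(2, 6): d=(-10,-10) top-left  bias=+0
  edge (2, 6)→(12, 8): d=(10,2) right/bottom  bias=-1
  edge (12, 8)→(12, 16): d=(0,8) right/bottom  bias=-1
    (0,2)@(1, 5): e=[0,-8,88] → ·  [on edge]
    (1,3)@(3, 7): e=[0,8,72] → #  [on edge]
    (2,3)@(5, 7): e=[20,4,56] → #
    (3,3)@(7, 7): e=[40,0,40] → ·  [on edge]
    (1,4)@(3, 9): e=[-20,28,72] → ·
    (2,4)@(5, 9): e=[0,24,56] → #  [on edge]
    (3,4)@(7, 9): e=[20,20,40] → #
    (4,4)@(9, 9): e=[40,16,24] → #
    (5,4)@(11, 9): e=[60,12,8] → #
    (6,4)@(13, 9): e=[80,8,-8] → ·
    (8,4)@(17, 9): e=[120,0,-40] → ·  [on edge]
    (2,5)@(5, 11): e=[-20,44,56] → ·
    (3,5)@(7, 11): e=[0,40,40] → #  [on edge]
    (4,6)@(9, 13): e=[0,56,24] → #  [on edge]
    (5,7)@(11, 15): e=[0,72,8] → #  [on edge]
    (6,8)@(13, 17): e=[0,88,-8] → ·  [on edge]
    (7,9)@(15, 19): e=[0,104,-24] → ·  [on edge]
  covered (12 px):
    · · · · · · · · · · · ·
    · · · · · · · · · · · ·
    · · · · · · · · · · · ·
    · # # · · · · · · · · ·
    · · # # # # · · · · · ·
    · · · # # # · · · · · ·
    · · · · # # · · · · · ·
    · · · · · # · · · · · ·
    · · · · · · · · · · · ·
    · · · · · · · · · · · ·
T3:
  2·area = 88
  edge (10, 6)→(24, 14): d=(14,8) right/bottom  bias=-1
  edge (24, 14)→(20, 18): d=(-4,4) right/bottom  bias=-1
  edge (20, 18)→(10, 6): d=(-10,-12) top-left  bias=+0
    (5,3)@(11, 7): e=[6,80,2] → #
    (6,3)@(13, 7): e=[-10,72,26] → ·
    (5,4)@(11, 9): e=[34,72,-18] → ·
    (6,4)@(13, 9): e=[18,64,6] → #
    (7,4)@(15, 9): e=[2,56,30] → #
    (8,4)@(17, 9): e=[-14,48,54] → ·
    (6,5)@(13, 11): e=[46,56,-14] → ·
    (7,5)@(15, 11): e=[30,48,10] → #
    (8,5)@(17, 11): e=[14,40,34] → #
    (9,5)@(19, 11): e=[-2,32,58] → ·
    (7,6)@(15, 13): e=[58,40,-10] → ·
    (8,6)@(17, 13): e=[42,32,14] → #
    (11,7)@(23, 15): e=[22,0,66] → ·  [on edge]
    (10,8)@(21, 17): e=[66,0,22] → ·  [on edge]
    (9,9)@(19, 19): e=[110,0,-22] → ·  [on edge]
  covered (10 px):
    · · · · · · · · · · · ·
    · · · · · · · · · · · ·
    · · · · · · · · · · · ·
    · · · · · # · · · · · ·
    · · · · · · # # · · · ·
    · · · · · · · # # · · ·
    · · · · · · · · # # # ·
    · · · · · · · · · # # ·
    · · · · · · · · · · · ·
    · · · · · · · · · · · ·

Z-buffer (winner per pixel, '.' = empty):
  . . . . . . . . . . 0 .
  . . . 1 . . . 0 0 . . .
  . . 1 1 1 . 0 0 . . . .
  . 2 2 1 1 3 . . . . . .
  . . 2 2 2 2 3 3 . . . .
  . . 1 2 2 2 1 3 3 . . .
  . . 1 1 2 2 1 1 3 3 3 .
  . 1 1 1 1 2 1 1 1 3 3 .
  . 1 1 1 1 . . . . . . .
  . . . . . . . . . . . .

Result: 0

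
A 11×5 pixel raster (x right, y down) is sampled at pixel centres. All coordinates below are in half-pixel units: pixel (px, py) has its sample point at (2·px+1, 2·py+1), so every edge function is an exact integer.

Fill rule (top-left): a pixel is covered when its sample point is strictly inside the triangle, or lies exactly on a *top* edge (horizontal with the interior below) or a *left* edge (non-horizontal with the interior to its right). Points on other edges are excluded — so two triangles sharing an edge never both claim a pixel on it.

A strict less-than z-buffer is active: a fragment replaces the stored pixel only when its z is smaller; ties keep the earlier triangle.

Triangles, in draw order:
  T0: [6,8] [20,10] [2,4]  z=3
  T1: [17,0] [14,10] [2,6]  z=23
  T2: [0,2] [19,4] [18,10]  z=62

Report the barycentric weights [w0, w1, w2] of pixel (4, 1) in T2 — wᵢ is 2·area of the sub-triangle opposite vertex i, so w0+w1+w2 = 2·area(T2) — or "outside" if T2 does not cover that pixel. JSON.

T0:
  2·area = 48  (B↔C swapped to make it positive)
  edge (6, 8)→(2, 4): d=(-4,-4) top-left  bias=+0
  edge (2, 4)→(20, 10): d=(18,6) right/bottom  bias=-1
  edge (20, 10)→(6, 8): d=(-14,-2) top-left  bias=+0
    (0,1)@(1, 3): e=[0,-12,60] → .  [on edge]
    (1,2)@(3, 5): e=[0,12,36] → X  [on edge]
    (2,2)@(5, 5): e=[8,0,40] → .  [on edge]
    (1,3)@(3, 7): e=[-8,48,8] → .
    (2,3)@(5, 7): e=[0,36,12] → X  [on edge]
    (3,3)@(7, 7): e=[8,24,16] → X
    (4,3)@(9, 7): e=[16,12,20] → X
    (5,3)@(11, 7): e=[24,0,24] → .  [on edge]
    (2,4)@(5, 9): e=[-8,72,-16] → .
    (3,4)@(7, 9): e=[0,60,-12] → .  [on edge]
    (4,4)@(9, 9): e=[8,48,-8] → .
    (6,4)@(13, 9): e=[24,24,0] → X  [on edge]
    (8,4)@(17, 9): e=[40,0,8] → .  [on edge]
  covered (6 px):
    . . . . . . . . . . .
    . . . . . . . . . . .
    . X . . . . . . . . .
    . . X X X . . . . . .
    . . . . . . X X . . .
T1:
  2·area = 132
  edge (17, 0)→(14, 10): d=(-3,10) right/bottom  bias=-1
  edge (14, 10)→(2, 6): d=(-12,-4) top-left  bias=+0
  edge (2, 6)→(17, 0): d=(15,-6) top-left  bias=+0
    (7,0)@(15, 1): e=[17,112,3] → X
    (8,0)@(17, 1): e=[-3,120,15] → .
    (5,1)@(11, 3): e=[51,72,9] → X
    (6,1)@(13, 3): e=[31,80,21] → X
    (8,1)@(17, 3): e=[-9,96,45] → .
    (2,2)@(5, 5): e=[105,24,3] → X
    (3,2)@(7, 5): e=[85,32,15] → X
    (4,2)@(9, 5): e=[65,40,27] → X
    (8,2)@(17, 5): e=[-15,72,75] → .
    (2,3)@(5, 7): e=[99,0,33] → X  [on edge]
    (7,3)@(15, 7): e=[-1,40,93] → .
    (2,4)@(5, 9): e=[93,-24,63] → .
    (5,4)@(11, 9): e=[33,0,99] → X  [on edge]
  covered (17 px):
    . . . . . . . X . . .
    . . . . . X X X . . .
    . . X X X X X X . . .
    . . X X X X X . . . .
    . . . . . X X . . . .
T2:
  2·area = 116
  edge (0, 2)→(19, 4): d=(19,2) right/bottom  bias=-1
  edge (19, 4)→(18, 10): d=(-1,6) right/bottom  bias=-1
  edge (18, 10)→(0, 2): d=(-18,-8) top-left  bias=+0
    (1,1)@(3, 3): e=[13,97,6] → X
    (2,1)@(5, 3): e=[9,85,22] → X
    (3,1)@(7, 3): e=[5,73,38] → X
    (4,1)@(9, 3): e=[1,61,54] → X
    (5,1)@(11, 3): e=[-3,49,70] → .
    (1,2)@(3, 5): e=[51,95,-30] → .
    (2,2)@(5, 5): e=[47,83,-14] → .
    (3,2)@(7, 5): e=[43,71,2] → X
    (5,2)@(11, 5): e=[35,47,34] → X
    (6,2)@(13, 5): e=[31,35,50] → X
    (7,2)@(15, 5): e=[27,23,66] → X
    (8,2)@(17, 5): e=[23,11,82] → X
  covered (14 px):
    . . . . . . . . . . .
    . X X X X . . . . . .
    . . . X X X X X X . .
    . . . . . . X X X . .
    . . . . . . . . X . .

Final: [61,54,1]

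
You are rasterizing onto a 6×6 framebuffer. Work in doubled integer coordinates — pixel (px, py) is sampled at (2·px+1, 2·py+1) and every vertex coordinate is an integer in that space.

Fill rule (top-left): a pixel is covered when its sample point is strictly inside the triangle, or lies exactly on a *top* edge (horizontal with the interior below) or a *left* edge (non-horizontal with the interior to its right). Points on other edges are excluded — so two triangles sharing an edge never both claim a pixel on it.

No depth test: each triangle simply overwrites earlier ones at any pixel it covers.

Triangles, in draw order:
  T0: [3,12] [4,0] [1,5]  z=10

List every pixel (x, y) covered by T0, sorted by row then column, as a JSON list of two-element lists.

T0:
  2·area = 31  (B↔C swapped to make it positive)
  edge (3, 12)→(1, 5): d=(-2,-7) top-left  bias=+0
  edge (1, 5)→(4, 0): d=(3,-5) top-left  bias=+0
  edge (4, 0)→(3, 12): d=(-1,12) right/bottom  bias=-1
    (1,1)@(3, 3): e=[18,4,9] → █
    (2,1)@(5, 3): e=[32,14,-15] → ·
    (0,2)@(1, 5): e=[0,0,31] → █  [on edge]
    (2,2)@(5, 5): e=[28,20,-17] → ·
    (0,3)@(1, 7): e=[-4,6,29] → ·
    (1,3)@(3, 7): e=[10,16,5] → █
    (2,3)@(5, 7): e=[24,26,-19] → ·
    (1,4)@(3, 9): e=[6,22,3] → █
    (2,4)@(5, 9): e=[20,32,-21] → ·
    (1,5)@(3, 11): e=[2,28,1] → █
    (2,5)@(5, 11): e=[16,38,-23] → ·
  covered (6 px):
    · · · · · ·
    · █ · · · ·
    █ █ · · · ·
    · █ · · · ·
    · █ · · · ·
    · █ · · · ·

Final: [[1,1],[0,2],[1,2],[1,3],[1,4],[1,5]]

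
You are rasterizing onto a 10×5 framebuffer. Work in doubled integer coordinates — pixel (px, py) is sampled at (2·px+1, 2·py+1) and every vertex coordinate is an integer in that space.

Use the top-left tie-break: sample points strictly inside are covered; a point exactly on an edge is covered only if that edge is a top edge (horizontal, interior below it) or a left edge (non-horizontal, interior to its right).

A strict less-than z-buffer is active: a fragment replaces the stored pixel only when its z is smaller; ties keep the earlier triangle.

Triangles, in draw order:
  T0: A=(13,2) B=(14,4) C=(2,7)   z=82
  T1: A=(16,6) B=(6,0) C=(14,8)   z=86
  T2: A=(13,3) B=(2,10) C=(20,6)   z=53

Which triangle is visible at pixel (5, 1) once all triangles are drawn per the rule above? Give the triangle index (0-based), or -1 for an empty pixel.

T0:
  2·area = 27
  edge (13, 2)→(14, 4): d=(1,2) right/bottom  bias=-1
  edge (14, 4)→(2, 7): d=(-12,3) right/bottom  bias=-1
  edge (2, 7)→(13, 2): d=(11,-5) top-left  bias=+0
    (5,1)@(11, 3): e=[5,21,1] → █
    (6,1)@(13, 3): e=[1,15,11] → █
    (7,1)@(15, 3): e=[-3,9,21] → ·
    (3,2)@(7, 5): e=[15,9,3] → █
    (4,2)@(9, 5): e=[11,3,13] → █
    (5,2)@(11, 5): e=[7,-3,23] → ·
    (6,2)@(13, 5): e=[3,-9,33] → ·
    (3,3)@(7, 7): e=[17,-15,25] → ·
    (4,3)@(9, 7): e=[13,-21,35] → ·
  covered (4 px):
    · · · · · · · · · ·
    · · · · · █ █ · · ·
    · · · █ █ · · · · ·
    · · · · · · · · · ·
    · · · · · · · · · ·
T1:
  2·area = 32  (B↔C swapped to make it positive)
  edge (16, 6)→(14, 8): d=(-2,2) right/bottom  bias=-1
  edge (14, 8)→(6, 0): d=(-8,-8) top-left  bias=+0
  edge (6, 0)→(16, 6): d=(10,6) right/bottom  bias=-1
    (3,0)@(7, 1): e=[28,0,4] → █  [on edge]
    (4,0)@(9, 1): e=[24,16,-8] → ·
    (3,1)@(7, 3): e=[24,-16,24] → ·
    (4,1)@(9, 3): e=[20,0,12] → █  [on edge]
    (5,1)@(11, 3): e=[16,16,0] → ·  [on edge]
    (9,1)@(19, 3): e=[0,80,-48] → ·  [on edge]
    (4,2)@(9, 5): e=[16,-16,32] → ·
    (5,2)@(11, 5): e=[12,0,20] → █  [on edge]
    (6,2)@(13, 5): e=[8,16,8] → █
    (7,2)@(15, 5): e=[4,32,-4] → ·
    (8,2)@(17, 5): e=[0,48,-16] → ·  [on edge]
    (5,3)@(11, 7): e=[8,-16,40] → ·
    (6,3)@(13, 7): e=[4,0,28] → █  [on edge]
    (7,3)@(15, 7): e=[0,16,16] → ·  [on edge]
    (6,4)@(13, 9): e=[0,-16,48] → ·  [on edge]
    (7,4)@(15, 9): e=[-4,0,36] → ·  [on edge]
  covered (5 px):
    · · · █ · · · · · ·
    · · · · █ · · · · ·
    · · · · · █ █ · · ·
    · · · · · · █ · · ·
    · · · · · · · · · ·
T2:
  2·area = 82  (B↔C swapped to make it positive)
  edge (13, 3)→(20, 6): d=(7,3) right/bottom  bias=-1
  edge (20, 6)→(2, 10): d=(-18,4) right/bottom  bias=-1
  edge (2, 10)→(13, 3): d=(11,-7) top-left  bias=+0
    (6,1)@(13, 3): e=[0,82,0] → ·  [on edge]
    (5,2)@(11, 5): e=[20,54,8] → █
    (6,2)@(13, 5): e=[14,46,22] → █
    (7,2)@(15, 5): e=[8,38,36] → █
    (8,2)@(17, 5): e=[2,30,50] → █
    (9,2)@(19, 5): e=[-4,22,64] → ·
    (3,3)@(7, 7): e=[46,34,2] → █
    (4,3)@(9, 7): e=[40,26,16] → █
    (8,3)@(17, 7): e=[16,-6,72] → ·
    (2,4)@(5, 9): e=[66,6,10] → █
    (3,4)@(7, 9): e=[60,-2,24] → ·
    (4,4)@(9, 9): e=[54,-10,38] → ·
  covered (10 px):
    · · · · · · · · · ·
    · · · · · · · · · ·
    · · · · · █ █ █ █ ·
    · · · █ █ █ █ █ · ·
    · · █ · · · · · · ·

Z-buffer (winner per pixel, '.' = empty):
  . . . 1 . . . . . .
  . . . . 1 0 0 . . .
  . . . 0 0 2 2 2 2 .
  . . . 2 2 2 2 2 . .
  . . 2 . . . . . . .

Answer: 0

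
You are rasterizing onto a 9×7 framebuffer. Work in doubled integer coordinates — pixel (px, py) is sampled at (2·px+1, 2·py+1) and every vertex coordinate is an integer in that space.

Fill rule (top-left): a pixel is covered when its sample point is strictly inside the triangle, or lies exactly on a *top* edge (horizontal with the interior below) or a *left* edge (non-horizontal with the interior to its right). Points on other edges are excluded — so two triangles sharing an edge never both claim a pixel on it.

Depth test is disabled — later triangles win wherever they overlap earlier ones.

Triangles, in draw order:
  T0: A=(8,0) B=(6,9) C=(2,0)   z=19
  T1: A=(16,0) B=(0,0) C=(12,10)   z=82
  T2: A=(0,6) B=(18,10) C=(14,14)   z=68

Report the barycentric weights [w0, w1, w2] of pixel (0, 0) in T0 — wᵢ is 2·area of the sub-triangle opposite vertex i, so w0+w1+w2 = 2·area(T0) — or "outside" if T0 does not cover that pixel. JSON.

T0:
  2·area = 54
  edge (8, 0)→(6, 9): d=(-2,9) right/bottom  bias=-1
  edge (6, 9)→(2, 0): d=(-4,-9) top-left  bias=+0
  edge (2, 0)→(8, 0): d=(6,0) top-left  bias=+0
    (1,0)@(3, 1): e=[43,5,6] → #
    (2,0)@(5, 1): e=[25,23,6] → #
    (3,0)@(7, 1): e=[7,41,6] → #
    (4,0)@(9, 1): e=[-11,59,6] → ·
    (1,1)@(3, 3): e=[39,-3,18] → ·
    (2,1)@(5, 3): e=[21,15,18] → #
    (4,1)@(9, 3): e=[-15,51,18] → ·
    (2,2)@(5, 5): e=[17,7,30] → #
    (3,2)@(7, 5): e=[-1,25,30] → ·
    (2,3)@(5, 7): e=[13,-1,42] → ·
  covered (6 px):
    · # # # · · · · ·
    · · # # · · · · ·
    · · # · · · · · ·
    · · · · · · · · ·
    · · · · · · · · ·
    · · · · · · · · ·
    · · · · · · · · ·
T1:
  2·area = 160  (B↔C swapped to make it positive)
  edge (16, 0)→(12, 10): d=(-4,10) right/bottom  bias=-1
  edge (12, 10)→(0, 0): d=(-12,-10) top-left  bias=+0
  edge (0, 0)→(16, 0): d=(16,0) top-left  bias=+0
    (1,0)@(3, 1): e=[126,18,16] → #
    (2,0)@(5, 1): e=[106,38,16] → #
    (3,0)@(7, 1): e=[86,58,16] → #
    (4,0)@(9, 1): e=[66,78,16] → #
    (5,0)@(11, 1): e=[46,98,16] → #
    (6,0)@(13, 1): e=[26,118,16] → #
    (7,0)@(15, 1): e=[6,138,16] → #
    (8,0)@(17, 1): e=[-14,158,16] → ·
    (1,1)@(3, 3): e=[118,-6,48] → ·
    (2,1)@(5, 3): e=[98,14,48] → #
    (7,1)@(15, 3): e=[-2,114,48] → ·
    (2,2)@(5, 5): e=[90,-10,80] → ·
  covered (20 px):
    · # # # # # # # ·
    · · # # # # # · ·
    · · · # # # # · ·
    · · · · # # # · ·
    · · · · · # · · ·
    · · · · · · · · ·
    · · · · · · · · ·
T2:
  2·area = 88
  edge (0, 6)→(18, 10): d=(18,4) right/bottom  bias=-1
  edge (18, 10)→(14, 14): d=(-4,4) right/bottom  bias=-1
  edge (14, 14)→(0, 6): d=(-14,-8) top-left  bias=+0
    (1,3)@(3, 7): e=[6,72,10] → #
    (2,3)@(5, 7): e=[-2,64,26] → ·
    (1,4)@(3, 9): e=[42,64,-18] → ·
    (3,4)@(7, 9): e=[26,48,14] → #
    (4,4)@(9, 9): e=[18,40,30] → #
    (5,4)@(11, 9): e=[10,32,46] → #
    (6,4)@(13, 9): e=[2,24,62] → #
    (7,4)@(15, 9): e=[-6,16,78] → ·
    (3,5)@(7, 11): e=[62,40,-14] → ·
    (4,5)@(9, 11): e=[54,32,2] → #
    (7,5)@(15, 11): e=[30,8,50] → #
    (8,5)@(17, 11): e=[22,0,66] → ·  [on edge]
    (7,6)@(15, 13): e=[66,0,22] → ·  [on edge]
  covered (10 px):
    · · · · · · · · ·
    · · · · · · · · ·
    · · · · · · · · ·
    · # · · · · · · ·
    · · · # # # # · ·
    · · · · # # # # ·
    · · · · · · # · ·

Result: "outside"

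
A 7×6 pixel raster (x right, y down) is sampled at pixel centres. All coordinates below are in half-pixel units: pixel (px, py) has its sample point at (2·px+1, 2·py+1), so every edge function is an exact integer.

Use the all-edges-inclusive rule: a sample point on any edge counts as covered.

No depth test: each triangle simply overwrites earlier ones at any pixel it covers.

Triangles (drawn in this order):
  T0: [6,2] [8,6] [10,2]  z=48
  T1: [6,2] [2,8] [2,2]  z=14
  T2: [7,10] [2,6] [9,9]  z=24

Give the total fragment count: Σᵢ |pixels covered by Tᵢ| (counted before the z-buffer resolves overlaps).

T0:
  2·area = 16  (B↔C swapped to make it positive)
  edge (6, 2)→(10, 2): d=(4,0) inclusive
  edge (10, 2)→(8, 6): d=(-2,4) inclusive
  edge (8, 6)→(6, 2): d=(-2,-4) inclusive
    (3,1)@(7, 3): e=[4,10,2] → #
    (4,1)@(9, 3): e=[4,2,10] → #
    (5,1)@(11, 3): e=[4,-6,18] → ·
    (3,2)@(7, 5): e=[12,6,-2] → ·
    (4,2)@(9, 5): e=[12,-2,6] → ·
  covered (2 px):
    · · · · · · ·
    · · · # # · ·
    · · · · · · ·
    · · · · · · ·
    · · · · · · ·
    · · · · · · ·
T1:
  2·area = 24
  edge (6, 2)→(2, 8): d=(-4,6) inclusive
  edge (2, 8)→(2, 2): d=(0,-6) inclusive
  edge (2, 2)→(6, 2): d=(4,0) inclusive
    (1,1)@(3, 3): e=[14,6,4] → #
    (2,1)@(5, 3): e=[2,18,4] → #
    (3,1)@(7, 3): e=[-10,30,4] → ·
    (1,2)@(3, 5): e=[6,6,12] → #
    (2,2)@(5, 5): e=[-6,18,12] → ·
    (1,3)@(3, 7): e=[-2,6,20] → ·
  covered (3 px):
    · · · · · · ·
    · # # · · · ·
    · # · · · · ·
    · · · · · · ·
    · · · · · · ·
    · · · · · · ·
T2:
  2·area = 13
  edge (7, 10)→(2, 6): d=(-5,-4) inclusive
  edge (2, 6)→(9, 9): d=(7,3) inclusive
  edge (9, 9)→(7, 10): d=(-2,1) inclusive
    (6,3)@(13, 7): e=[39,-26,0] → ·  [on edge]
    (3,4)@(7, 9): e=[5,6,2] → #
    (4,4)@(9, 9): e=[13,0,0] → #  [on edge]
    (5,4)@(11, 9): e=[21,-6,-2] → ·
    (2,5)@(5, 11): e=[-13,26,0] → ·  [on edge]
    (3,5)@(7, 11): e=[-5,20,-2] → ·
    (4,5)@(9, 11): e=[3,14,-4] → ·
  covered (2 px):
    · · · · · · ·
    · · · · · · ·
    · · · · · · ·
    · · · · · · ·
    · · · # # · ·
    · · · · · · ·

Answer: 7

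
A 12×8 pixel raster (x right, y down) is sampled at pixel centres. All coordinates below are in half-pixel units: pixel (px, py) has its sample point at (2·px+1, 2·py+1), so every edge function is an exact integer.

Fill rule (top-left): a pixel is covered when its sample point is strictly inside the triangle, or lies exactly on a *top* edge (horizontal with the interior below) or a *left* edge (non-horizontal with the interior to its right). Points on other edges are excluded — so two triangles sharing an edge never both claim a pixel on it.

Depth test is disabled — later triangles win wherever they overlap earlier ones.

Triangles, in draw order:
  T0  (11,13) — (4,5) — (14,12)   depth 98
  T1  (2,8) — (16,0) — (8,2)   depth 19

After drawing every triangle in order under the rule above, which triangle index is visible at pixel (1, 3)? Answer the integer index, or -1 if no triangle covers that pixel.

T0:
  2·area = 31
  edge (11, 13)→(4, 5): d=(-7,-8) top-left  bias=+0
  edge (4, 5)→(14, 12): d=(10,7) right/bottom  bias=-1
  edge (14, 12)→(11, 13): d=(-3,1) right/bottom  bias=-1
    (4,4)@(9, 9): e=[12,5,14] → █
    (5,4)@(11, 9): e=[28,-9,12] → ·
    (11,4)@(23, 9): e=[124,-93,0] → ·  [on edge]
    (4,5)@(9, 11): e=[-2,25,8] → ·
    (5,5)@(11, 11): e=[14,11,6] → █
    (6,5)@(13, 11): e=[30,-3,4] → ·
    (8,5)@(17, 11): e=[62,-31,0] → ·  [on edge]
    (5,6)@(11, 13): e=[0,31,0] → ·  [on edge]
    (2,7)@(5, 15): e=[-62,93,0] → ·  [on edge]
  covered (2 px):
    · · · · · · · · · · · ·
    · · · · · · · · · · · ·
    · · · · · · · · · · · ·
    · · · · · · · · · · · ·
    · · · · █ · · · · · · ·
    · · · · · █ · · · · · ·
    · · · · · · · · · · · ·
    · · · · · · · · · · · ·
T1:
  2·area = 36  (B↔C swapped to make it positive)
  edge (2, 8)→(8, 2): d=(6,-6) top-left  bias=+0
  edge (8, 2)→(16, 0): d=(8,-2) top-left  bias=+0
  edge (16, 0)→(2, 8): d=(-14,8) right/bottom  bias=-1
    (4,0)@(9, 1): e=[0,-6,42] → ·  [on edge]
    (6,0)@(13, 1): e=[24,2,10] → █
    (7,0)@(15, 1): e=[36,6,-6] → ·
    (3,1)@(7, 3): e=[0,6,30] → █  [on edge]
    (4,1)@(9, 3): e=[12,10,14] → █
    (5,1)@(11, 3): e=[24,14,-2] → ·
    (6,1)@(13, 3): e=[36,18,-18] → ·
    (2,2)@(5, 5): e=[0,18,18] → █  [on edge]
    (4,2)@(9, 5): e=[24,26,-14] → ·
    (1,3)@(3, 7): e=[0,30,6] → █  [on edge]
    (2,3)@(5, 7): e=[12,34,-10] → ·
    (3,3)@(7, 7): e=[24,38,-26] → ·
    (0,4)@(1, 9): e=[0,42,-6] → ·  [on edge]
  covered (6 px):
    · · · · · · █ · · · · ·
    · · · █ █ · · · · · · ·
    · · █ █ · · · · · · · ·
    · █ · · · · · · · · · ·
    · · · · · · · · · · · ·
    · · · · · · · · · · · ·
    · · · · · · · · · · · ·
    · · · · · · · · · · · ·

Z-buffer (winner per pixel, '.' = empty):
  . . . . . . 1 . . . . .
  . . . 1 1 . . . . . . .
  . . 1 1 . . . . . . . .
  . 1 . . . . . . . . . .
  . . . . 0 . . . . . . .
  . . . . . 0 . . . . . .
  . . . . . . . . . . . .
  . . . . . . . . . . . .

Answer: 1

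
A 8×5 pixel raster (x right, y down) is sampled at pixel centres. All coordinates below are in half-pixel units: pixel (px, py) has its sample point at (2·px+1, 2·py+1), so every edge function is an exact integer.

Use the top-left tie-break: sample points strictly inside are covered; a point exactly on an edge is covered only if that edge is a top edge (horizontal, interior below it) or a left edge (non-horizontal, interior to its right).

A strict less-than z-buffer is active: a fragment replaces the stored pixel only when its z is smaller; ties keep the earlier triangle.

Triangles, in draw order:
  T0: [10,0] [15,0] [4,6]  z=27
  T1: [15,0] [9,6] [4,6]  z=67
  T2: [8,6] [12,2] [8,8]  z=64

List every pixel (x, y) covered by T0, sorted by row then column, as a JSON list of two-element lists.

T0:
  2·area = 30
  edge (10, 0)→(15, 0): d=(5,0) top-left  bias=+0
  edge (15, 0)→(4, 6): d=(-11,6) right/bottom  bias=-1
  edge (4, 6)→(10, 0): d=(6,-6) top-left  bias=+0
    (4,0)@(9, 1): e=[5,25,0] → #  [on edge]
    (5,0)@(11, 1): e=[5,13,12] → #
    (6,0)@(13, 1): e=[5,1,24] → #
    (7,0)@(15, 1): e=[5,-11,36] → ·
    (3,1)@(7, 3): e=[15,15,0] → #  [on edge]
    (5,1)@(11, 3): e=[15,-9,24] → ·
    (6,1)@(13, 3): e=[15,-21,36] → ·
    (2,2)@(5, 5): e=[25,5,0] → #  [on edge]
    (3,2)@(7, 5): e=[25,-7,12] → ·
    (4,2)@(9, 5): e=[25,-19,24] → ·
    (1,3)@(3, 7): e=[35,-5,0] → ·  [on edge]
    (2,3)@(5, 7): e=[35,-17,12] → ·
    (0,4)@(1, 9): e=[45,-15,0] → ·  [on edge]
  covered (6 px):
    · · · · # # # ·
    · · · # # · · ·
    · · # · · · · ·
    · · · · · · · ·
    · · · · · · · ·
T1:
  2·area = 30
  edge (15, 0)→(9, 6): d=(-6,6) right/bottom  bias=-1
  edge (9, 6)→(4, 6): d=(-5,0) right/bottom  bias=-1
  edge (4, 6)→(15, 0): d=(11,-6) top-left  bias=+0
    (5,1)@(11, 3): e=[6,15,9] → #
    (6,1)@(13, 3): e=[-6,15,21] → ·
    (3,2)@(7, 5): e=[18,5,7] → #
    (4,2)@(9, 5): e=[6,5,19] → #
    (5,2)@(11, 5): e=[-6,5,31] → ·
    (3,3)@(7, 7): e=[6,-5,29] → ·
    (4,3)@(9, 7): e=[-6,-5,41] → ·
  covered (3 px):
    · · · · · · · ·
    · · · · · # · ·
    · · · # # · · ·
    · · · · · · · ·
    · · · · · · · ·
T2:
  2·area = 8
  edge (8, 6)→(12, 2): d=(4,-4) top-left  bias=+0
  edge (12, 2)→(8, 8): d=(-4,6) right/bottom  bias=-1
  edge (8, 8)→(8, 6): d=(0,-2) top-left  bias=+0
    (6,0)@(13, 1): e=[0,-2,10] → ·  [on edge]
    (5,1)@(11, 3): e=[0,2,6] → #  [on edge]
    (6,1)@(13, 3): e=[8,-10,10] → ·
    (4,2)@(9, 5): e=[0,6,2] → #  [on edge]
    (5,2)@(11, 5): e=[8,-6,6] → ·
    (3,3)@(7, 7): e=[0,10,-2] → ·  [on edge]
    (4,3)@(9, 7): e=[8,-2,2] → ·
    (2,4)@(5, 9): e=[0,14,-6] → ·  [on edge]
  covered (2 px):
    · · · · · · · ·
    · · · · · # · ·
    · · · · # · · ·
    · · · · · · · ·
    · · · · · · · ·

Final: [[4,0],[5,0],[6,0],[3,1],[4,1],[2,2]]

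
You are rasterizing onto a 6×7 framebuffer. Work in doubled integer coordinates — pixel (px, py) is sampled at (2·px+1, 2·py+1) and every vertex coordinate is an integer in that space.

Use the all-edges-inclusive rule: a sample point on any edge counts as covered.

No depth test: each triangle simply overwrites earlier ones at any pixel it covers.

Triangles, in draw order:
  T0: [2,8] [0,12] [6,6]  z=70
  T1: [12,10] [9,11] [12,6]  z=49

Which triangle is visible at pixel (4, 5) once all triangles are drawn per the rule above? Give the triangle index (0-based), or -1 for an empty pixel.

T0:
  2·area = 12  (B↔C swapped to make it positive)
  edge (2, 8)→(6, 6): d=(4,-2) inclusive
  edge (6, 6)→(0, 12): d=(-6,6) inclusive
  edge (0, 12)→(2, 8): d=(2,-4) inclusive
    (5,0)@(11, 1): e=[-10,0,22] → .  [on edge]
    (4,1)@(9, 3): e=[-6,0,18] → .  [on edge]
    (3,2)@(7, 5): e=[-2,0,14] → .  [on edge]
    (2,3)@(5, 7): e=[2,0,10] → X  [on edge]
    (3,3)@(7, 7): e=[6,-12,18] → .
    (1,4)@(3, 9): e=[6,0,6] → X  [on edge]
    (2,4)@(5, 9): e=[10,-12,14] → .
    (0,5)@(1, 11): e=[10,0,2] → X  [on edge]
    (1,5)@(3, 11): e=[14,-12,10] → .
    (0,6)@(1, 13): e=[18,-12,6] → .
  covered (3 px):
    . . . . . .
    . . . . . .
    . . . . . .
    . . X . . .
    . X . . . .
    X . . . . .
    . . . . . .
T1:
  2·area = 12
  edge (12, 10)→(9, 11): d=(-3,1) inclusive
  edge (9, 11)→(12, 6): d=(3,-5) inclusive
  edge (12, 6)→(12, 10): d=(0,4) inclusive
    (5,4)@(11, 9): e=[4,4,4] → X
    (4,5)@(9, 11): e=[0,0,12] → X  [on edge]
    (5,5)@(11, 11): e=[-2,10,4] → .
    (1,6)@(3, 13): e=[0,-24,36] → .  [on edge]
    (4,6)@(9, 13): e=[-6,6,12] → .
  covered (2 px):
    . . . . . .
    . . . . . .
    . . . . . .
    . . . . . .
    . . . . . X
    . . . . X .
    . . . . . .

Z-buffer (winner per pixel, '.' = empty):
  . . . . . .
  . . . . . .
  . . . . . .
  . . 0 . . .
  . 0 . . . 1
  0 . . . 1 .
  . . . . . .

Answer: 1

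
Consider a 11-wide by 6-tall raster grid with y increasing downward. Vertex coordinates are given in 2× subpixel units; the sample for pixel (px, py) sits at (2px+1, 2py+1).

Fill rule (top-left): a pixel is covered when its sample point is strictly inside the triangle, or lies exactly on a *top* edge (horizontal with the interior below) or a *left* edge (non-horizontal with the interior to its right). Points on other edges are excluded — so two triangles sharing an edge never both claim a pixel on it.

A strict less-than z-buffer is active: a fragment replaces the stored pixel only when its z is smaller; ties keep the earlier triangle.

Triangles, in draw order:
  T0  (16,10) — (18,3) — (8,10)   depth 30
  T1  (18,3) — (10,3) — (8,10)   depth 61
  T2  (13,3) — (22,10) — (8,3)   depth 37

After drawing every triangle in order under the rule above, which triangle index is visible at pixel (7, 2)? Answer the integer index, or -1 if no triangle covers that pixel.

T0:
  2·area = 56  (B↔C swapped to make it positive)
  edge (16, 10)→(8, 10): d=(-8,0) right/bottom  bias=-1
  edge (8, 10)→(18, 3): d=(10,-7) top-left  bias=+0
  edge (18, 3)→(16, 10): d=(-2,7) right/bottom  bias=-1
    (8,2)@(17, 5): e=[40,13,3] → #
    (9,2)@(19, 5): e=[40,27,-11] → ·
    (6,3)@(13, 7): e=[24,5,27] → #
    (7,3)@(15, 7): e=[24,19,13] → #
    (8,3)@(17, 7): e=[24,33,-1] → ·
    (5,4)@(11, 9): e=[8,11,37] → #
    (8,4)@(17, 9): e=[8,53,-5] → ·
    (5,5)@(11, 11): e=[-8,31,33] → ·
    (6,5)@(13, 11): e=[-8,45,19] → ·
    (7,5)@(15, 11): e=[-8,59,5] → ·
  covered (6 px):
    · · · · · · · · · · ·
    · · · · · · · · · · ·
    · · · · · · · · # · ·
    · · · · · · # # · · ·
    · · · · · # # # · · ·
    · · · · · · · · · · ·
T1:
  2·area = 56  (B↔C swapped to make it positive)
  edge (18, 3)→(8, 10): d=(-10,7) right/bottom  bias=-1
  edge (8, 10)→(10, 3): d=(2,-7) top-left  bias=+0
  edge (10, 3)→(18, 3): d=(8,0) top-left  bias=+0
    (0,1)@(1, 3): e=[119,-63,0] → ·  [on edge]
    (1,1)@(3, 3): e=[105,-49,0] → ·  [on edge]
    (2,1)@(5, 3): e=[91,-35,0] → ·  [on edge]
    (3,1)@(7, 3): e=[77,-21,0] → ·  [on edge]
    (4,1)@(9, 3): e=[63,-7,0] → ·  [on edge]
    (5,1)@(11, 3): e=[49,7,0] → #  [on edge]
    (6,1)@(13, 3): e=[35,21,0] → #  [on edge]
    (7,1)@(15, 3): e=[21,35,0] → #  [on edge]
    (8,1)@(17, 3): e=[7,49,0] → #  [on edge]
    (9,1)@(19, 3): e=[-7,63,0] → ·  [on edge]
    (10,1)@(21, 3): e=[-21,77,0] → ·  [on edge]
    (5,2)@(11, 5): e=[29,11,16] → #
  covered (10 px):
    · · · · · · · · · · ·
    · · · · · # # # # · ·
    · · · · · # # # · · ·
    · · · · # # · · · · ·
    · · · · # · · · · · ·
    · · · · · · · · · · ·
T2:
  2·area = 35
  edge (13, 3)→(22, 10): d=(9,7) right/bottom  bias=-1
  edge (22, 10)→(8, 3): d=(-14,-7) top-left  bias=+0
  edge (8, 3)→(13, 3): d=(5,0) top-left  bias=+0
    (0,1)@(1, 3): e=[84,-49,0] → ·  [on edge]
    (1,1)@(3, 3): e=[70,-35,0] → ·  [on edge]
    (2,1)@(5, 3): e=[56,-21,0] → ·  [on edge]
    (3,1)@(7, 3): e=[42,-7,0] → ·  [on edge]
    (4,1)@(9, 3): e=[28,7,0] → #  [on edge]
    (5,1)@(11, 3): e=[14,21,0] → #  [on edge]
    (6,1)@(13, 3): e=[0,35,0] → ·  [on edge]
    (7,1)@(15, 3): e=[-14,49,0] → ·  [on edge]
    (8,1)@(17, 3): e=[-28,63,0] → ·  [on edge]
    (9,1)@(19, 3): e=[-42,77,0] → ·  [on edge]
    (10,1)@(21, 3): e=[-56,91,0] → ·  [on edge]
    (4,2)@(9, 5): e=[46,-21,10] → ·
  covered (5 px):
    · · · · · · · · · · ·
    · · · · # # · · · · ·
    · · · · · · # # · · ·
    · · · · · · · · # · ·
    · · · · · · · · · · ·
    · · · · · · · · · · ·

Z-buffer (winner per pixel, '.' = empty):
  . . . . . . . . . . .
  . . . . 2 2 1 1 1 . .
  . . . . . 1 2 2 0 . .
  . . . . 1 1 0 0 2 . .
  . . . . 1 0 0 0 . . .
  . . . . . . . . . . .

Result: 2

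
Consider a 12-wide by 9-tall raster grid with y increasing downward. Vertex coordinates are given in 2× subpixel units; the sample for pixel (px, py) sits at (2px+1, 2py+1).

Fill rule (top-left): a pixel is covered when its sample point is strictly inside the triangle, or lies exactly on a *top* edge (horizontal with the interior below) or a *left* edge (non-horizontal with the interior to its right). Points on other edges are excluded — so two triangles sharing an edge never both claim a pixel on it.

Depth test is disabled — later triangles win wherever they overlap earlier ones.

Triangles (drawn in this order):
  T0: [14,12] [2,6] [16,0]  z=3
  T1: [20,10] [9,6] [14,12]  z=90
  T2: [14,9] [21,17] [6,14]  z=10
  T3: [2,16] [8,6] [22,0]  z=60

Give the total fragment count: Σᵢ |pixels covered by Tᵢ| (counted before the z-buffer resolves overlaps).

T0:
  2·area = 156
  edge (14, 12)→(2, 6): d=(-12,-6) top-left  bias=+0
  edge (2, 6)→(16, 0): d=(14,-6) top-left  bias=+0
  edge (16, 0)→(14, 12): d=(-2,12) right/bottom  bias=-1
    (7,0)@(15, 1): e=[138,8,10] → X
    (8,0)@(17, 1): e=[150,20,-14] → .
    (4,1)@(9, 3): e=[78,0,78] → X  [on edge]
    (5,1)@(11, 3): e=[90,12,54] → X
    (6,1)@(13, 3): e=[102,24,30] → X
    (8,1)@(17, 3): e=[126,48,-18] → .
    (2,2)@(5, 5): e=[30,4,122] → X
    (3,2)@(7, 5): e=[42,16,98] → X
    (8,2)@(17, 5): e=[102,76,-22] → .
    (2,3)@(5, 7): e=[6,32,118] → X
    (7,3)@(15, 7): e=[66,92,-2] → .
    (2,4)@(5, 9): e=[-18,60,114] → .
  covered (20 px):
    . . . . . . . X . . . .
    . . . . X X X X . . . .
    . . X X X X X X . . . .
    . . X X X X X . . . . .
    . . . . X X X . . . . .
    . . . . . . X . . . . .
    . . . . . . . . . . . .
    . . . . . . . . . . . .
    . . . . . . . . . . . .
T1:
  2·area = 46  (B↔C swapped to make it positive)
  edge (20, 10)→(14, 12): d=(-6,2) right/bottom  bias=-1
  edge (14, 12)→(9, 6): d=(-5,-6) top-left  bias=+0
  edge (9, 6)→(20, 10): d=(11,4) right/bottom  bias=-1
    (5,3)@(11, 7): e=[36,7,3] → X
    (6,3)@(13, 7): e=[32,19,-5] → .
    (5,4)@(11, 9): e=[24,-3,25] → .
    (6,4)@(13, 9): e=[20,9,17] → X
    (7,4)@(15, 9): e=[16,21,9] → X
    (8,4)@(17, 9): e=[12,33,1] → X
    (9,4)@(19, 9): e=[8,45,-7] → .
    (11,4)@(23, 9): e=[0,69,-23] → .  [on edge]
    (6,5)@(13, 11): e=[8,-1,39] → .
    (7,5)@(15, 11): e=[4,11,31] → X
    (8,5)@(17, 11): e=[0,23,23] → .  [on edge]
    (5,6)@(11, 13): e=[0,-23,69] → .  [on edge]
    (2,7)@(5, 15): e=[0,-69,115] → .  [on edge]
  covered (5 px):
    . . . . . . . . . . . .
    . . . . . . . . . . . .
    . . . . . . . . . . . .
    . . . . . X . . . . . .
    . . . . . . X X X . . .
    . . . . . . . X . . . .
    . . . . . . . . . . . .
    . . . . . . . . . . . .
    . . . . . . . . . . . .
T2:
  2·area = 99
  edge (14, 9)→(21, 17): d=(7,8) right/bottom  bias=-1
  edge (21, 17)→(6, 14): d=(-15,-3) top-left  bias=+0
  edge (6, 14)→(14, 9): d=(8,-5) top-left  bias=+0
    (3,0)@(7, 1): e=[0,198,-99] → .  [on edge]
    (5,5)@(11, 11): e=[38,60,1] → X
    (6,5)@(13, 11): e=[22,66,11] → X
    (7,5)@(15, 11): e=[6,72,21] → X
    (8,5)@(17, 11): e=[-10,78,31] → .
    (0,6)@(1, 13): e=[132,0,-33] → .  [on edge]
    (4,6)@(9, 13): e=[68,24,7] → X
    (8,6)@(17, 13): e=[4,48,47] → X
    (9,6)@(19, 13): e=[-12,54,57] → .
    (4,7)@(9, 15): e=[82,-6,23] → .
    (5,7)@(11, 15): e=[66,0,33] → X  [on edge]
    (9,7)@(19, 15): e=[2,24,73] → X
    (10,8)@(21, 17): e=[0,0,99] → .  [on edge]
  covered (13 px):
    . . . . . . . . . . . .
    . . . . . . . . . . . .
    . . . . . . . . . . . .
    . . . . . . . . . . . .
    . . . . . . . . . . . .
    . . . . . X X X . . . .
    . . . . X X X X X . . .
    . . . . . X X X X X . .
    . . . . . . . . . . . .
T3:
  2·area = 104
  edge (2, 16)→(8, 6): d=(6,-10) top-left  bias=+0
  edge (8, 6)→(22, 0): d=(14,-6) top-left  bias=+0
  edge (22, 0)→(2, 16): d=(-20,16) right/bottom  bias=-1
    (5,0)@(11, 1): e=[0,-52,156] → .  [on edge]
    (7,1)@(15, 3): e=[52,0,52] → X  [on edge]
    (8,1)@(17, 3): e=[72,12,20] → X
    (9,1)@(19, 3): e=[92,24,-12] → .
    (5,2)@(11, 5): e=[24,4,76] → X
    (6,2)@(13, 5): e=[44,16,44] → X
    (8,2)@(17, 5): e=[84,40,-20] → .
    (4,3)@(9, 7): e=[16,20,68] → X
    (7,3)@(15, 7): e=[76,56,-28] → .
    (0,4)@(1, 9): e=[-52,0,156] → .  [on edge]
    (3,4)@(7, 9): e=[8,36,60] → X
    (5,4)@(11, 9): e=[48,60,-4] → .
    (2,5)@(5, 11): e=[0,52,52] → X  [on edge]
  covered (14 px):
    . . . . . . . . . . . .
    . . . . . . . X X . . .
    . . . . . X X X . . . .
    . . . . X X X . . . . .
    . . . X X . . . . . . .
    . . X X . . . . . . . .
    . . X . . . . . . . . .
    . X . . . . . . . . . .
    . . . . . . . . . . . .

Final: 52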